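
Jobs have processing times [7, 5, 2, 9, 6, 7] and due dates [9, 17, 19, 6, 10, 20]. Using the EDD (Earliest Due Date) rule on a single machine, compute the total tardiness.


Sort by due date (EDD order): [(9, 6), (7, 9), (6, 10), (5, 17), (2, 19), (7, 20)]
Compute completion times and tardiness:
  Job 1: p=9, d=6, C=9, tardiness=max(0,9-6)=3
  Job 2: p=7, d=9, C=16, tardiness=max(0,16-9)=7
  Job 3: p=6, d=10, C=22, tardiness=max(0,22-10)=12
  Job 4: p=5, d=17, C=27, tardiness=max(0,27-17)=10
  Job 5: p=2, d=19, C=29, tardiness=max(0,29-19)=10
  Job 6: p=7, d=20, C=36, tardiness=max(0,36-20)=16
Total tardiness = 58

58


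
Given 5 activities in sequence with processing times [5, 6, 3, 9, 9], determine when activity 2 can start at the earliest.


Activity 2 starts after activities 1 through 1 complete.
Predecessor durations: [5]
ES = 5 = 5

5


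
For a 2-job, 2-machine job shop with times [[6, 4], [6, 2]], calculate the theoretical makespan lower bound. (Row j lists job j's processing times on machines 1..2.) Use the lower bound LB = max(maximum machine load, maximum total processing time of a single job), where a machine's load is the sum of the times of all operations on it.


Machine loads:
  Machine 1: 6 + 6 = 12
  Machine 2: 4 + 2 = 6
Max machine load = 12
Job totals:
  Job 1: 10
  Job 2: 8
Max job total = 10
Lower bound = max(12, 10) = 12

12


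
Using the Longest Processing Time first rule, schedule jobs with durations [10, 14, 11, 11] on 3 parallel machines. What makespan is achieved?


Sort jobs in decreasing order (LPT): [14, 11, 11, 10]
Assign each job to the least loaded machine:
  Machine 1: jobs [14], load = 14
  Machine 2: jobs [11, 10], load = 21
  Machine 3: jobs [11], load = 11
Makespan = max load = 21

21


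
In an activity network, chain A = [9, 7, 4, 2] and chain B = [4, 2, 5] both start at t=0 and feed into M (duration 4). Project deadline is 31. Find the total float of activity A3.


Forward pass: ES(A3) = sum of predecessors on chain A = 16
EF = ES + duration = 16 + 4 = 20
Backward pass: LF(M) = deadline = 31; LS(M) = 31 - 4 = 27
LF(A3) = LS(M) - sum(successors on chain A) = 27 - 2 = 25
LS = LF - duration = 25 - 4 = 21
Total float = LS - ES = 21 - 16 = 5

5


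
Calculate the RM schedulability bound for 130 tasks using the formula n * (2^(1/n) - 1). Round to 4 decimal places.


Compute 2^(1/130) = 1.0053461413
Subtract 1: 1.0053461413 - 1 = 0.0053461413
Multiply by n: 130 * 0.0053461413 = 0.6949983690
Round to 4 dp: 0.6950

0.6950


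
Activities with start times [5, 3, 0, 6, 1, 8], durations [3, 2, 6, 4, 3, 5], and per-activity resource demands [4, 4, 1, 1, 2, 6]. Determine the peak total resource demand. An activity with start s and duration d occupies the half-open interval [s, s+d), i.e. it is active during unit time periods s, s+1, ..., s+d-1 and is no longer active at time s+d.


Each activity i is active on [start_i, start_i + duration_i).
Compute total resource usage per time slot:
  t=0: active resources = [1], total = 1
  t=1: active resources = [1, 2], total = 3
  t=2: active resources = [1, 2], total = 3
  t=3: active resources = [4, 1, 2], total = 7
  t=4: active resources = [4, 1], total = 5
  t=5: active resources = [4, 1], total = 5
  t=6: active resources = [4, 1], total = 5
  t=7: active resources = [4, 1], total = 5
  t=8: active resources = [1, 6], total = 7
  t=9: active resources = [1, 6], total = 7
  t=10: active resources = [6], total = 6
  t=11: active resources = [6], total = 6
  t=12: active resources = [6], total = 6
Peak resource demand = 7

7


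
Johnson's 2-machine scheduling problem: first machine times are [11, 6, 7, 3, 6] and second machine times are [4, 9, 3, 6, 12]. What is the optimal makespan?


Apply Johnson's rule:
  Group 1 (a <= b): [(4, 3, 6), (2, 6, 9), (5, 6, 12)]
  Group 2 (a > b): [(1, 11, 4), (3, 7, 3)]
Optimal job order: [4, 2, 5, 1, 3]
Schedule:
  Job 4: M1 done at 3, M2 done at 9
  Job 2: M1 done at 9, M2 done at 18
  Job 5: M1 done at 15, M2 done at 30
  Job 1: M1 done at 26, M2 done at 34
  Job 3: M1 done at 33, M2 done at 37
Makespan = 37

37


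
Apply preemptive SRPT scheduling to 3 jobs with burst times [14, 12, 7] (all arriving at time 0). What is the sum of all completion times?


Since all jobs arrive at t=0, SRPT equals SPT ordering.
SPT order: [7, 12, 14]
Completion times:
  Job 1: p=7, C=7
  Job 2: p=12, C=19
  Job 3: p=14, C=33
Total completion time = 7 + 19 + 33 = 59

59


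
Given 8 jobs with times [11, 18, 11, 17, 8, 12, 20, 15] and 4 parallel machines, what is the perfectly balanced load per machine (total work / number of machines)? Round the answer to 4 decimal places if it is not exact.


Total processing time = 11 + 18 + 11 + 17 + 8 + 12 + 20 + 15 = 112
Number of machines = 4
Ideal balanced load = 112 / 4 = 28.0

28.0


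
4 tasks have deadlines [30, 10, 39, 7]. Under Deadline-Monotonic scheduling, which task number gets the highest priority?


Sort tasks by relative deadline (ascending):
  Task 4: deadline = 7
  Task 2: deadline = 10
  Task 1: deadline = 30
  Task 3: deadline = 39
Priority order (highest first): [4, 2, 1, 3]
Highest priority task = 4

4


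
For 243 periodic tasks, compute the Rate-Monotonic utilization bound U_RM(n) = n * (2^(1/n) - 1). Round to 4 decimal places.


Compute 2^(1/243) = 1.0028565297
Subtract 1: 1.0028565297 - 1 = 0.0028565297
Multiply by n: 243 * 0.0028565297 = 0.6941367171
Round to 4 dp: 0.6941

0.6941


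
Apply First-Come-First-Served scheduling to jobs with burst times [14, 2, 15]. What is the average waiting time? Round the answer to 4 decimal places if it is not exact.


FCFS order (as given): [14, 2, 15]
Waiting times:
  Job 1: wait = 0
  Job 2: wait = 14
  Job 3: wait = 16
Sum of waiting times = 30
Average waiting time = 30/3 = 10.0

10.0


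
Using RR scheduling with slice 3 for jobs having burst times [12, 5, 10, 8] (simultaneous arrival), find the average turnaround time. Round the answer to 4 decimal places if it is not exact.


Time quantum = 3
Execution trace:
  J1 runs 3 units, time = 3
  J2 runs 3 units, time = 6
  J3 runs 3 units, time = 9
  J4 runs 3 units, time = 12
  J1 runs 3 units, time = 15
  J2 runs 2 units, time = 17
  J3 runs 3 units, time = 20
  J4 runs 3 units, time = 23
  J1 runs 3 units, time = 26
  J3 runs 3 units, time = 29
  J4 runs 2 units, time = 31
  J1 runs 3 units, time = 34
  J3 runs 1 units, time = 35
Finish times: [34, 17, 35, 31]
Average turnaround = 117/4 = 29.25

29.25


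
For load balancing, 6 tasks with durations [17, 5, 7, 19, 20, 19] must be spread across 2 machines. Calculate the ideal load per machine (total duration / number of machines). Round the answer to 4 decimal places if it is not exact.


Total processing time = 17 + 5 + 7 + 19 + 20 + 19 = 87
Number of machines = 2
Ideal balanced load = 87 / 2 = 43.5

43.5


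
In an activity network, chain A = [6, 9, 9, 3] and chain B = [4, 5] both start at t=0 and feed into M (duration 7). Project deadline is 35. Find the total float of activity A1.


Forward pass: ES(A1) = sum of predecessors on chain A = 0
EF = ES + duration = 0 + 6 = 6
Backward pass: LF(M) = deadline = 35; LS(M) = 35 - 7 = 28
LF(A1) = LS(M) - sum(successors on chain A) = 28 - 21 = 7
LS = LF - duration = 7 - 6 = 1
Total float = LS - ES = 1 - 0 = 1

1


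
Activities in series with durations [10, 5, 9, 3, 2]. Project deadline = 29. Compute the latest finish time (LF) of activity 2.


LF(activity 2) = deadline - sum of successor durations
Successors: activities 3 through 5 with durations [9, 3, 2]
Sum of successor durations = 14
LF = 29 - 14 = 15

15


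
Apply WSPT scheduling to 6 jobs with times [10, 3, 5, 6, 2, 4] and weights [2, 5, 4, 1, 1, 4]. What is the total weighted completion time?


Compute p/w ratios and sort ascending (WSPT): [(3, 5), (4, 4), (5, 4), (2, 1), (10, 2), (6, 1)]
Compute weighted completion times:
  Job (p=3,w=5): C=3, w*C=5*3=15
  Job (p=4,w=4): C=7, w*C=4*7=28
  Job (p=5,w=4): C=12, w*C=4*12=48
  Job (p=2,w=1): C=14, w*C=1*14=14
  Job (p=10,w=2): C=24, w*C=2*24=48
  Job (p=6,w=1): C=30, w*C=1*30=30
Total weighted completion time = 183

183


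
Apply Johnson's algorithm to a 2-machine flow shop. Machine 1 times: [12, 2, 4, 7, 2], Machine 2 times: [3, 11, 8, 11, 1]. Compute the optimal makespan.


Apply Johnson's rule:
  Group 1 (a <= b): [(2, 2, 11), (3, 4, 8), (4, 7, 11)]
  Group 2 (a > b): [(1, 12, 3), (5, 2, 1)]
Optimal job order: [2, 3, 4, 1, 5]
Schedule:
  Job 2: M1 done at 2, M2 done at 13
  Job 3: M1 done at 6, M2 done at 21
  Job 4: M1 done at 13, M2 done at 32
  Job 1: M1 done at 25, M2 done at 35
  Job 5: M1 done at 27, M2 done at 36
Makespan = 36

36


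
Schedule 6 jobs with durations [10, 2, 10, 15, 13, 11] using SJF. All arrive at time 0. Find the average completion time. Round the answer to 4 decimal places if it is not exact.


SJF order (ascending): [2, 10, 10, 11, 13, 15]
Completion times:
  Job 1: burst=2, C=2
  Job 2: burst=10, C=12
  Job 3: burst=10, C=22
  Job 4: burst=11, C=33
  Job 5: burst=13, C=46
  Job 6: burst=15, C=61
Average completion = 176/6 = 29.3333

29.3333


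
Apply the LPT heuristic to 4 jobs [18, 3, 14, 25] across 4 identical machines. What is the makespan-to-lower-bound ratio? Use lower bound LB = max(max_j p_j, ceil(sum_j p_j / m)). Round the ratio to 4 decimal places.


LPT order: [25, 18, 14, 3]
Machine loads after assignment: [25, 18, 14, 3]
LPT makespan = 25
Lower bound = max(max_job, ceil(total/4)) = max(25, 15) = 25
Ratio = 25 / 25 = 1.0

1.0


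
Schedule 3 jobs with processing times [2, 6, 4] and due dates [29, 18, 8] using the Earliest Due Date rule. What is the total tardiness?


Sort by due date (EDD order): [(4, 8), (6, 18), (2, 29)]
Compute completion times and tardiness:
  Job 1: p=4, d=8, C=4, tardiness=max(0,4-8)=0
  Job 2: p=6, d=18, C=10, tardiness=max(0,10-18)=0
  Job 3: p=2, d=29, C=12, tardiness=max(0,12-29)=0
Total tardiness = 0

0


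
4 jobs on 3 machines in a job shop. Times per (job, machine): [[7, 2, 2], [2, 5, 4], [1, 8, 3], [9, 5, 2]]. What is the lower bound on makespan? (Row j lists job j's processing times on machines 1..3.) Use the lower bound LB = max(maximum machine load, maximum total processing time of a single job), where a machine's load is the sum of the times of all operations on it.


Machine loads:
  Machine 1: 7 + 2 + 1 + 9 = 19
  Machine 2: 2 + 5 + 8 + 5 = 20
  Machine 3: 2 + 4 + 3 + 2 = 11
Max machine load = 20
Job totals:
  Job 1: 11
  Job 2: 11
  Job 3: 12
  Job 4: 16
Max job total = 16
Lower bound = max(20, 16) = 20

20


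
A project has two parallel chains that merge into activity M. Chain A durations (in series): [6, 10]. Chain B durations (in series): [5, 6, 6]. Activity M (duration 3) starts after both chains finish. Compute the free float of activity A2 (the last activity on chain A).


ES(A2) = sum of predecessors on chain A = 6
EF(A2) = ES + duration = 6 + 10 = 16
Successor of A2 is M. ES(M) = max(sum(A), sum(B)) = max(16, 17) = 17
Free float = ES(successor) - EF(current) = 17 - 16 = 1

1


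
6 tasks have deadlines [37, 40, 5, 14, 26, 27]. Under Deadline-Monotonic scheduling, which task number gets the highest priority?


Sort tasks by relative deadline (ascending):
  Task 3: deadline = 5
  Task 4: deadline = 14
  Task 5: deadline = 26
  Task 6: deadline = 27
  Task 1: deadline = 37
  Task 2: deadline = 40
Priority order (highest first): [3, 4, 5, 6, 1, 2]
Highest priority task = 3

3


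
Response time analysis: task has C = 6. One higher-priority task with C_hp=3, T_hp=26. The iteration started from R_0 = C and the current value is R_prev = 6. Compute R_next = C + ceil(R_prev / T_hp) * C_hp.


R_next = C + ceil(R_prev / T_hp) * C_hp
ceil(6 / 26) = ceil(0.2308) = 1
Interference = 1 * 3 = 3
R_next = 6 + 3 = 9

9


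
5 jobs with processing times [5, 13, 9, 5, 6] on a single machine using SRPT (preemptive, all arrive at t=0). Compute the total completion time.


Since all jobs arrive at t=0, SRPT equals SPT ordering.
SPT order: [5, 5, 6, 9, 13]
Completion times:
  Job 1: p=5, C=5
  Job 2: p=5, C=10
  Job 3: p=6, C=16
  Job 4: p=9, C=25
  Job 5: p=13, C=38
Total completion time = 5 + 10 + 16 + 25 + 38 = 94

94


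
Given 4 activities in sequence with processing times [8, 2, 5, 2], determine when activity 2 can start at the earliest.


Activity 2 starts after activities 1 through 1 complete.
Predecessor durations: [8]
ES = 8 = 8

8


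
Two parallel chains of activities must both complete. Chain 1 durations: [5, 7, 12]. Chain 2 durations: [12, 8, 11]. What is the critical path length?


Path A total = 5 + 7 + 12 = 24
Path B total = 12 + 8 + 11 = 31
Critical path = longest path = max(24, 31) = 31

31


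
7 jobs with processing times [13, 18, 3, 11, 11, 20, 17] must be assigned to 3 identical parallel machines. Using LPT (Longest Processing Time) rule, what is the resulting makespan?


Sort jobs in decreasing order (LPT): [20, 18, 17, 13, 11, 11, 3]
Assign each job to the least loaded machine:
  Machine 1: jobs [20, 11], load = 31
  Machine 2: jobs [18, 11, 3], load = 32
  Machine 3: jobs [17, 13], load = 30
Makespan = max load = 32

32


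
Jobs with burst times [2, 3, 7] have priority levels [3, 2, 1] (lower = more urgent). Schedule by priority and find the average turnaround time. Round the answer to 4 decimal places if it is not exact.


Sort by priority (ascending = highest first):
Order: [(1, 7), (2, 3), (3, 2)]
Completion times:
  Priority 1, burst=7, C=7
  Priority 2, burst=3, C=10
  Priority 3, burst=2, C=12
Average turnaround = 29/3 = 9.6667

9.6667


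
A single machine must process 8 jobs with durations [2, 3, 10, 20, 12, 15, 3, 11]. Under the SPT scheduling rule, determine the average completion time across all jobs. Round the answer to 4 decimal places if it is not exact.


Sort jobs by processing time (SPT order): [2, 3, 3, 10, 11, 12, 15, 20]
Compute completion times sequentially:
  Job 1: processing = 2, completes at 2
  Job 2: processing = 3, completes at 5
  Job 3: processing = 3, completes at 8
  Job 4: processing = 10, completes at 18
  Job 5: processing = 11, completes at 29
  Job 6: processing = 12, completes at 41
  Job 7: processing = 15, completes at 56
  Job 8: processing = 20, completes at 76
Sum of completion times = 235
Average completion time = 235/8 = 29.375

29.375


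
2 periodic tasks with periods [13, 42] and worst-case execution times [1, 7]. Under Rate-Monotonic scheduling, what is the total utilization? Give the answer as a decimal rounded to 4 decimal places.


Compute individual utilizations (exact fractions):
  Task 1: C/T = 1/13 (approx. 0.0769)
  Task 2: C/T = 7/42 = 1/6 (approx. 0.1667)
Total utilization U = 1/13 + 1/6 = 19/78
Rounded to 4 decimal places: U = 0.2436
RM (Liu & Layland) bound for 2 tasks = 0.828427; compare with U = 19/78 (approx. 0.243590)
U <= bound, so schedulable by RM sufficient condition.

0.2436


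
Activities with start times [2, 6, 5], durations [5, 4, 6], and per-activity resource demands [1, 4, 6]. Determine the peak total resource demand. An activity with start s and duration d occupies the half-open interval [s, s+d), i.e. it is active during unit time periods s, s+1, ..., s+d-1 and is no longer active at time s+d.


Each activity i is active on [start_i, start_i + duration_i).
Compute total resource usage per time slot:
  t=0: active resources = [], total = 0
  t=1: active resources = [], total = 0
  t=2: active resources = [1], total = 1
  t=3: active resources = [1], total = 1
  t=4: active resources = [1], total = 1
  t=5: active resources = [1, 6], total = 7
  t=6: active resources = [1, 4, 6], total = 11
  t=7: active resources = [4, 6], total = 10
  t=8: active resources = [4, 6], total = 10
  t=9: active resources = [4, 6], total = 10
  t=10: active resources = [6], total = 6
Peak resource demand = 11

11


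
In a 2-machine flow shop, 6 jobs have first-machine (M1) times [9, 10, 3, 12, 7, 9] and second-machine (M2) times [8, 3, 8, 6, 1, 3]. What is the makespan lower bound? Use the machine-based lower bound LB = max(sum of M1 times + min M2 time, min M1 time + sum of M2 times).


LB1 = sum(M1 times) + min(M2 times) = 50 + 1 = 51
LB2 = min(M1 times) + sum(M2 times) = 3 + 29 = 32
Lower bound = max(LB1, LB2) = max(51, 32) = 51

51


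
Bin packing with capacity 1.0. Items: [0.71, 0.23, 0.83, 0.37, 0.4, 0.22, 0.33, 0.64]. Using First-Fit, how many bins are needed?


Place items sequentially using First-Fit:
  Item 0.71 -> new Bin 1
  Item 0.23 -> Bin 1 (now 0.94)
  Item 0.83 -> new Bin 2
  Item 0.37 -> new Bin 3
  Item 0.4 -> Bin 3 (now 0.77)
  Item 0.22 -> Bin 3 (now 0.99)
  Item 0.33 -> new Bin 4
  Item 0.64 -> Bin 4 (now 0.97)
Total bins used = 4

4


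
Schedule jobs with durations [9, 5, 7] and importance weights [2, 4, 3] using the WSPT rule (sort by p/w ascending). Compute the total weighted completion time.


Compute p/w ratios and sort ascending (WSPT): [(5, 4), (7, 3), (9, 2)]
Compute weighted completion times:
  Job (p=5,w=4): C=5, w*C=4*5=20
  Job (p=7,w=3): C=12, w*C=3*12=36
  Job (p=9,w=2): C=21, w*C=2*21=42
Total weighted completion time = 98

98


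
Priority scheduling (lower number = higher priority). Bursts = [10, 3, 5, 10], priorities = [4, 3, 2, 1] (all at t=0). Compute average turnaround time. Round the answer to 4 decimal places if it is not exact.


Sort by priority (ascending = highest first):
Order: [(1, 10), (2, 5), (3, 3), (4, 10)]
Completion times:
  Priority 1, burst=10, C=10
  Priority 2, burst=5, C=15
  Priority 3, burst=3, C=18
  Priority 4, burst=10, C=28
Average turnaround = 71/4 = 17.75

17.75


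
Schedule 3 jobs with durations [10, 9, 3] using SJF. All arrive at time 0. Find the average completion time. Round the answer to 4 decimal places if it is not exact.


SJF order (ascending): [3, 9, 10]
Completion times:
  Job 1: burst=3, C=3
  Job 2: burst=9, C=12
  Job 3: burst=10, C=22
Average completion = 37/3 = 12.3333

12.3333


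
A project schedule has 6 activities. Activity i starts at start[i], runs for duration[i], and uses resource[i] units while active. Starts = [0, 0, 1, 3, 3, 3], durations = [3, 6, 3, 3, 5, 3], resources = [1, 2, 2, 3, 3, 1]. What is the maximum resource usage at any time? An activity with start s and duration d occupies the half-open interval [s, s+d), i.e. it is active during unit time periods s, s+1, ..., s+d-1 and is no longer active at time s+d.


Each activity i is active on [start_i, start_i + duration_i).
Compute total resource usage per time slot:
  t=0: active resources = [1, 2], total = 3
  t=1: active resources = [1, 2, 2], total = 5
  t=2: active resources = [1, 2, 2], total = 5
  t=3: active resources = [2, 2, 3, 3, 1], total = 11
  t=4: active resources = [2, 3, 3, 1], total = 9
  t=5: active resources = [2, 3, 3, 1], total = 9
  t=6: active resources = [3], total = 3
  t=7: active resources = [3], total = 3
Peak resource demand = 11

11


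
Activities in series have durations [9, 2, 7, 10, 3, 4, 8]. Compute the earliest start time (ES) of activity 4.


Activity 4 starts after activities 1 through 3 complete.
Predecessor durations: [9, 2, 7]
ES = 9 + 2 + 7 = 18

18


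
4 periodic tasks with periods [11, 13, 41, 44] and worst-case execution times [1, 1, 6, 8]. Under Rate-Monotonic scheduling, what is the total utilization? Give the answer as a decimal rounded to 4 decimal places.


Compute individual utilizations (exact fractions):
  Task 1: C/T = 1/11 (approx. 0.0909)
  Task 2: C/T = 1/13 (approx. 0.0769)
  Task 3: C/T = 6/41 (approx. 0.1463)
  Task 4: C/T = 8/44 = 2/11 (approx. 0.1818)
Total utilization U = 1/11 + 1/13 + 6/41 + 2/11 = 2908/5863
Rounded to 4 decimal places: U = 0.4960
RM (Liu & Layland) bound for 4 tasks = 0.756828; compare with U = 2908/5863 (approx. 0.495992)
U <= bound, so schedulable by RM sufficient condition.

0.4960


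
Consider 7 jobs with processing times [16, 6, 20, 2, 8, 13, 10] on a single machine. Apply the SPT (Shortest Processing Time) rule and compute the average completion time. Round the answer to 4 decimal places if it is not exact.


Sort jobs by processing time (SPT order): [2, 6, 8, 10, 13, 16, 20]
Compute completion times sequentially:
  Job 1: processing = 2, completes at 2
  Job 2: processing = 6, completes at 8
  Job 3: processing = 8, completes at 16
  Job 4: processing = 10, completes at 26
  Job 5: processing = 13, completes at 39
  Job 6: processing = 16, completes at 55
  Job 7: processing = 20, completes at 75
Sum of completion times = 221
Average completion time = 221/7 = 31.5714

31.5714


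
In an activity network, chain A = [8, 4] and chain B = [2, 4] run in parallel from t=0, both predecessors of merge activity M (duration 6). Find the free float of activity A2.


ES(A2) = sum of predecessors on chain A = 8
EF(A2) = ES + duration = 8 + 4 = 12
Successor of A2 is M. ES(M) = max(sum(A), sum(B)) = max(12, 6) = 12
Free float = ES(successor) - EF(current) = 12 - 12 = 0

0


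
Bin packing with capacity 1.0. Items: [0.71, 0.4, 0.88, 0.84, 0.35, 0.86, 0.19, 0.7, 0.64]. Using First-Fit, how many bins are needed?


Place items sequentially using First-Fit:
  Item 0.71 -> new Bin 1
  Item 0.4 -> new Bin 2
  Item 0.88 -> new Bin 3
  Item 0.84 -> new Bin 4
  Item 0.35 -> Bin 2 (now 0.75)
  Item 0.86 -> new Bin 5
  Item 0.19 -> Bin 1 (now 0.9)
  Item 0.7 -> new Bin 6
  Item 0.64 -> new Bin 7
Total bins used = 7

7


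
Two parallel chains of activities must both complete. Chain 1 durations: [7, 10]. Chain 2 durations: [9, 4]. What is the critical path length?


Path A total = 7 + 10 = 17
Path B total = 9 + 4 = 13
Critical path = longest path = max(17, 13) = 17

17


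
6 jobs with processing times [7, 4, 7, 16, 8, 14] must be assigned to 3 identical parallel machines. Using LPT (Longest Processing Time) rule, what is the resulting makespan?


Sort jobs in decreasing order (LPT): [16, 14, 8, 7, 7, 4]
Assign each job to the least loaded machine:
  Machine 1: jobs [16], load = 16
  Machine 2: jobs [14, 7], load = 21
  Machine 3: jobs [8, 7, 4], load = 19
Makespan = max load = 21

21


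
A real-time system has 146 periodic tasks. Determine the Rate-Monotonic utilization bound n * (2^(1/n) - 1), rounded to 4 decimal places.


Compute 2^(1/146) = 1.0047588711
Subtract 1: 1.0047588711 - 1 = 0.0047588711
Multiply by n: 146 * 0.0047588711 = 0.6947951806
Round to 4 dp: 0.6948

0.6948


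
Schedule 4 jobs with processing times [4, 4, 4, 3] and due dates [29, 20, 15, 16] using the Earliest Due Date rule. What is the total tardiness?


Sort by due date (EDD order): [(4, 15), (3, 16), (4, 20), (4, 29)]
Compute completion times and tardiness:
  Job 1: p=4, d=15, C=4, tardiness=max(0,4-15)=0
  Job 2: p=3, d=16, C=7, tardiness=max(0,7-16)=0
  Job 3: p=4, d=20, C=11, tardiness=max(0,11-20)=0
  Job 4: p=4, d=29, C=15, tardiness=max(0,15-29)=0
Total tardiness = 0

0


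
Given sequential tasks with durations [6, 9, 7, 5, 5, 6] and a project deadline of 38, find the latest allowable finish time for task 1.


LF(activity 1) = deadline - sum of successor durations
Successors: activities 2 through 6 with durations [9, 7, 5, 5, 6]
Sum of successor durations = 32
LF = 38 - 32 = 6

6


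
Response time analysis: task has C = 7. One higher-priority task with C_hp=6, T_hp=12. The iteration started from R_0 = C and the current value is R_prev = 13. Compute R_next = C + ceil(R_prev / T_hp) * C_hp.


R_next = C + ceil(R_prev / T_hp) * C_hp
ceil(13 / 12) = ceil(1.0833) = 2
Interference = 2 * 6 = 12
R_next = 7 + 12 = 19

19


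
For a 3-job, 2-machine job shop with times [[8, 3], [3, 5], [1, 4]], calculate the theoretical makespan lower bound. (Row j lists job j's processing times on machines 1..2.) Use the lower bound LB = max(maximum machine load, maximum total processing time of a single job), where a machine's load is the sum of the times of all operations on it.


Machine loads:
  Machine 1: 8 + 3 + 1 = 12
  Machine 2: 3 + 5 + 4 = 12
Max machine load = 12
Job totals:
  Job 1: 11
  Job 2: 8
  Job 3: 5
Max job total = 11
Lower bound = max(12, 11) = 12

12


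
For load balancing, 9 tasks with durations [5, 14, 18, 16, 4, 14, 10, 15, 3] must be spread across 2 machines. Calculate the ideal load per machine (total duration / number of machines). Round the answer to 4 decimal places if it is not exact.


Total processing time = 5 + 14 + 18 + 16 + 4 + 14 + 10 + 15 + 3 = 99
Number of machines = 2
Ideal balanced load = 99 / 2 = 49.5

49.5


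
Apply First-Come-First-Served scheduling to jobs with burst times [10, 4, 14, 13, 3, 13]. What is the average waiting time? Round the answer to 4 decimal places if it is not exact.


FCFS order (as given): [10, 4, 14, 13, 3, 13]
Waiting times:
  Job 1: wait = 0
  Job 2: wait = 10
  Job 3: wait = 14
  Job 4: wait = 28
  Job 5: wait = 41
  Job 6: wait = 44
Sum of waiting times = 137
Average waiting time = 137/6 = 22.8333

22.8333


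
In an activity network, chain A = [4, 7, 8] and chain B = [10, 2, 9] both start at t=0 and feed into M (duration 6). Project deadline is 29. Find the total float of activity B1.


Forward pass: ES(B1) = sum of predecessors on chain B = 0
EF = ES + duration = 0 + 10 = 10
Backward pass: LF(M) = deadline = 29; LS(M) = 29 - 6 = 23
LF(B1) = LS(M) - sum(successors on chain B) = 23 - 11 = 12
LS = LF - duration = 12 - 10 = 2
Total float = LS - ES = 2 - 0 = 2

2


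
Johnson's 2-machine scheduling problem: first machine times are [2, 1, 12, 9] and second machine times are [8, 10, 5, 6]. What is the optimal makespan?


Apply Johnson's rule:
  Group 1 (a <= b): [(2, 1, 10), (1, 2, 8)]
  Group 2 (a > b): [(4, 9, 6), (3, 12, 5)]
Optimal job order: [2, 1, 4, 3]
Schedule:
  Job 2: M1 done at 1, M2 done at 11
  Job 1: M1 done at 3, M2 done at 19
  Job 4: M1 done at 12, M2 done at 25
  Job 3: M1 done at 24, M2 done at 30
Makespan = 30

30


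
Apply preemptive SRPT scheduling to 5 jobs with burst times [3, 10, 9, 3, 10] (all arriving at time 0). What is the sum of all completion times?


Since all jobs arrive at t=0, SRPT equals SPT ordering.
SPT order: [3, 3, 9, 10, 10]
Completion times:
  Job 1: p=3, C=3
  Job 2: p=3, C=6
  Job 3: p=9, C=15
  Job 4: p=10, C=25
  Job 5: p=10, C=35
Total completion time = 3 + 6 + 15 + 25 + 35 = 84

84


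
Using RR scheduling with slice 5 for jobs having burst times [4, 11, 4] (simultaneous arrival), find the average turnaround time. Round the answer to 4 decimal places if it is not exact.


Time quantum = 5
Execution trace:
  J1 runs 4 units, time = 4
  J2 runs 5 units, time = 9
  J3 runs 4 units, time = 13
  J2 runs 5 units, time = 18
  J2 runs 1 units, time = 19
Finish times: [4, 19, 13]
Average turnaround = 36/3 = 12.0

12.0


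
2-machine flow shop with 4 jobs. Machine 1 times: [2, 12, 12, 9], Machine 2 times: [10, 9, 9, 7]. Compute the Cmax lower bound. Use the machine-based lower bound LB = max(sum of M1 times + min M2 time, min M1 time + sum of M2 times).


LB1 = sum(M1 times) + min(M2 times) = 35 + 7 = 42
LB2 = min(M1 times) + sum(M2 times) = 2 + 35 = 37
Lower bound = max(LB1, LB2) = max(42, 37) = 42

42


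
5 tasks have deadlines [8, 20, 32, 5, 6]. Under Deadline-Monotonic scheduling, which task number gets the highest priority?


Sort tasks by relative deadline (ascending):
  Task 4: deadline = 5
  Task 5: deadline = 6
  Task 1: deadline = 8
  Task 2: deadline = 20
  Task 3: deadline = 32
Priority order (highest first): [4, 5, 1, 2, 3]
Highest priority task = 4

4


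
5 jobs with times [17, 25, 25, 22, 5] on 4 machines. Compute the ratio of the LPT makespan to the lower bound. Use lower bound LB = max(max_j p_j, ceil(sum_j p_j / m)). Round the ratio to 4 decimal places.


LPT order: [25, 25, 22, 17, 5]
Machine loads after assignment: [25, 25, 22, 22]
LPT makespan = 25
Lower bound = max(max_job, ceil(total/4)) = max(25, 24) = 25
Ratio = 25 / 25 = 1.0

1.0


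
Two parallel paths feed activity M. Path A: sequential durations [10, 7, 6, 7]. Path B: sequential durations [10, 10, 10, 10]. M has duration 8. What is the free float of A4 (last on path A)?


ES(A4) = sum of predecessors on chain A = 23
EF(A4) = ES + duration = 23 + 7 = 30
Successor of A4 is M. ES(M) = max(sum(A), sum(B)) = max(30, 40) = 40
Free float = ES(successor) - EF(current) = 40 - 30 = 10

10


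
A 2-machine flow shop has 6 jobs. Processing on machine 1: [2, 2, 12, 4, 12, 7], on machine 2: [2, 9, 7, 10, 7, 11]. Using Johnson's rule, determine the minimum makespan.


Apply Johnson's rule:
  Group 1 (a <= b): [(1, 2, 2), (2, 2, 9), (4, 4, 10), (6, 7, 11)]
  Group 2 (a > b): [(3, 12, 7), (5, 12, 7)]
Optimal job order: [1, 2, 4, 6, 3, 5]
Schedule:
  Job 1: M1 done at 2, M2 done at 4
  Job 2: M1 done at 4, M2 done at 13
  Job 4: M1 done at 8, M2 done at 23
  Job 6: M1 done at 15, M2 done at 34
  Job 3: M1 done at 27, M2 done at 41
  Job 5: M1 done at 39, M2 done at 48
Makespan = 48

48


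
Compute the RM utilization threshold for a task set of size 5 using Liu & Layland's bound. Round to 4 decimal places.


Compute 2^(1/5) = 1.1486983550
Subtract 1: 1.1486983550 - 1 = 0.1486983550
Multiply by n: 5 * 0.1486983550 = 0.7434917750
Round to 4 dp: 0.7435

0.7435


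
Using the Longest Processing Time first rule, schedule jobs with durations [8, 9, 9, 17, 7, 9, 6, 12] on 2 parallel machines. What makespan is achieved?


Sort jobs in decreasing order (LPT): [17, 12, 9, 9, 9, 8, 7, 6]
Assign each job to the least loaded machine:
  Machine 1: jobs [17, 9, 8, 6], load = 40
  Machine 2: jobs [12, 9, 9, 7], load = 37
Makespan = max load = 40

40


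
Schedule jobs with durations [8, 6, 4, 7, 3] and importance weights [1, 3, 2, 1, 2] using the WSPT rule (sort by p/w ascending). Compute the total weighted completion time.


Compute p/w ratios and sort ascending (WSPT): [(3, 2), (6, 3), (4, 2), (7, 1), (8, 1)]
Compute weighted completion times:
  Job (p=3,w=2): C=3, w*C=2*3=6
  Job (p=6,w=3): C=9, w*C=3*9=27
  Job (p=4,w=2): C=13, w*C=2*13=26
  Job (p=7,w=1): C=20, w*C=1*20=20
  Job (p=8,w=1): C=28, w*C=1*28=28
Total weighted completion time = 107

107


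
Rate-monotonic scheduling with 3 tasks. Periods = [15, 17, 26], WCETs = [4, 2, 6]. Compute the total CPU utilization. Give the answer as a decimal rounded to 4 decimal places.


Compute individual utilizations (exact fractions):
  Task 1: C/T = 4/15 (approx. 0.2667)
  Task 2: C/T = 2/17 (approx. 0.1176)
  Task 3: C/T = 6/26 = 3/13 (approx. 0.2308)
Total utilization U = 4/15 + 2/17 + 3/13 = 2039/3315
Rounded to 4 decimal places: U = 0.6151
RM (Liu & Layland) bound for 3 tasks = 0.779763; compare with U = 2039/3315 (approx. 0.615083)
U <= bound, so schedulable by RM sufficient condition.

0.6151


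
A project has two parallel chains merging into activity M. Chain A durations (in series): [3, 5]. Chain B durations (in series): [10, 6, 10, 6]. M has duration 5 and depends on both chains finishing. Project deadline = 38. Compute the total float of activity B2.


Forward pass: ES(B2) = sum of predecessors on chain B = 10
EF = ES + duration = 10 + 6 = 16
Backward pass: LF(M) = deadline = 38; LS(M) = 38 - 5 = 33
LF(B2) = LS(M) - sum(successors on chain B) = 33 - 16 = 17
LS = LF - duration = 17 - 6 = 11
Total float = LS - ES = 11 - 10 = 1

1


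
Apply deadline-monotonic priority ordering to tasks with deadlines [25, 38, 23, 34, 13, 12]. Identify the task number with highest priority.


Sort tasks by relative deadline (ascending):
  Task 6: deadline = 12
  Task 5: deadline = 13
  Task 3: deadline = 23
  Task 1: deadline = 25
  Task 4: deadline = 34
  Task 2: deadline = 38
Priority order (highest first): [6, 5, 3, 1, 4, 2]
Highest priority task = 6

6


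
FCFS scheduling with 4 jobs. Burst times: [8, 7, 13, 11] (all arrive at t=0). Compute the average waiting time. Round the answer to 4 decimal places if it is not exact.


FCFS order (as given): [8, 7, 13, 11]
Waiting times:
  Job 1: wait = 0
  Job 2: wait = 8
  Job 3: wait = 15
  Job 4: wait = 28
Sum of waiting times = 51
Average waiting time = 51/4 = 12.75

12.75


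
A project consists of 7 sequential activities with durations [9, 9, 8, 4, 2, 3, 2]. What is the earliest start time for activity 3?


Activity 3 starts after activities 1 through 2 complete.
Predecessor durations: [9, 9]
ES = 9 + 9 = 18

18


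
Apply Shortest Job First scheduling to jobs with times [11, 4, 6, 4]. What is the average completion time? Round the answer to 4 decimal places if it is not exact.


SJF order (ascending): [4, 4, 6, 11]
Completion times:
  Job 1: burst=4, C=4
  Job 2: burst=4, C=8
  Job 3: burst=6, C=14
  Job 4: burst=11, C=25
Average completion = 51/4 = 12.75

12.75


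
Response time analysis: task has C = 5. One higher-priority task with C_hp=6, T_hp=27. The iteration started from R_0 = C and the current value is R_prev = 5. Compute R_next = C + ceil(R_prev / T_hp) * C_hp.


R_next = C + ceil(R_prev / T_hp) * C_hp
ceil(5 / 27) = ceil(0.1852) = 1
Interference = 1 * 6 = 6
R_next = 5 + 6 = 11

11


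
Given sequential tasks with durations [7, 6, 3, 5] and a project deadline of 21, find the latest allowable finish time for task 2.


LF(activity 2) = deadline - sum of successor durations
Successors: activities 3 through 4 with durations [3, 5]
Sum of successor durations = 8
LF = 21 - 8 = 13

13


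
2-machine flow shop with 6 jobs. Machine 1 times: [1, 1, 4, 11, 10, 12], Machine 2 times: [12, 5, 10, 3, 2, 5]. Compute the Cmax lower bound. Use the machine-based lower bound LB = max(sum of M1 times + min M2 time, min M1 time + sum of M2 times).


LB1 = sum(M1 times) + min(M2 times) = 39 + 2 = 41
LB2 = min(M1 times) + sum(M2 times) = 1 + 37 = 38
Lower bound = max(LB1, LB2) = max(41, 38) = 41

41


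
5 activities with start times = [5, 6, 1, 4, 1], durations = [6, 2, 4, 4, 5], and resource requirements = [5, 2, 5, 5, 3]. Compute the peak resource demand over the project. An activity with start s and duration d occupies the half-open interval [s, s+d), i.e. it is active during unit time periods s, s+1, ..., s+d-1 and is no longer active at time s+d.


Each activity i is active on [start_i, start_i + duration_i).
Compute total resource usage per time slot:
  t=0: active resources = [], total = 0
  t=1: active resources = [5, 3], total = 8
  t=2: active resources = [5, 3], total = 8
  t=3: active resources = [5, 3], total = 8
  t=4: active resources = [5, 5, 3], total = 13
  t=5: active resources = [5, 5, 3], total = 13
  t=6: active resources = [5, 2, 5], total = 12
  t=7: active resources = [5, 2, 5], total = 12
  t=8: active resources = [5], total = 5
  t=9: active resources = [5], total = 5
  t=10: active resources = [5], total = 5
Peak resource demand = 13

13


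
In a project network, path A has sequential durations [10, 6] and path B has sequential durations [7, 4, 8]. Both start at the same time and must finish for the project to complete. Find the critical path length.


Path A total = 10 + 6 = 16
Path B total = 7 + 4 + 8 = 19
Critical path = longest path = max(16, 19) = 19

19


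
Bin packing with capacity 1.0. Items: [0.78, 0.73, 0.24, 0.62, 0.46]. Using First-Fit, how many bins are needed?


Place items sequentially using First-Fit:
  Item 0.78 -> new Bin 1
  Item 0.73 -> new Bin 2
  Item 0.24 -> Bin 2 (now 0.97)
  Item 0.62 -> new Bin 3
  Item 0.46 -> new Bin 4
Total bins used = 4

4


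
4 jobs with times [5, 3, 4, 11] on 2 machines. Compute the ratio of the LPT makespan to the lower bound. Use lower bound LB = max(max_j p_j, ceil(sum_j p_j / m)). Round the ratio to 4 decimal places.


LPT order: [11, 5, 4, 3]
Machine loads after assignment: [11, 12]
LPT makespan = 12
Lower bound = max(max_job, ceil(total/2)) = max(11, 12) = 12
Ratio = 12 / 12 = 1.0

1.0


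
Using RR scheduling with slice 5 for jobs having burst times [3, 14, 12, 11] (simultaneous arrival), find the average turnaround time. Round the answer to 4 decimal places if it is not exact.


Time quantum = 5
Execution trace:
  J1 runs 3 units, time = 3
  J2 runs 5 units, time = 8
  J3 runs 5 units, time = 13
  J4 runs 5 units, time = 18
  J2 runs 5 units, time = 23
  J3 runs 5 units, time = 28
  J4 runs 5 units, time = 33
  J2 runs 4 units, time = 37
  J3 runs 2 units, time = 39
  J4 runs 1 units, time = 40
Finish times: [3, 37, 39, 40]
Average turnaround = 119/4 = 29.75

29.75


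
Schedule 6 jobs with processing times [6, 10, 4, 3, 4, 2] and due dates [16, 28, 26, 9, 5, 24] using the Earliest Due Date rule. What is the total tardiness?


Sort by due date (EDD order): [(4, 5), (3, 9), (6, 16), (2, 24), (4, 26), (10, 28)]
Compute completion times and tardiness:
  Job 1: p=4, d=5, C=4, tardiness=max(0,4-5)=0
  Job 2: p=3, d=9, C=7, tardiness=max(0,7-9)=0
  Job 3: p=6, d=16, C=13, tardiness=max(0,13-16)=0
  Job 4: p=2, d=24, C=15, tardiness=max(0,15-24)=0
  Job 5: p=4, d=26, C=19, tardiness=max(0,19-26)=0
  Job 6: p=10, d=28, C=29, tardiness=max(0,29-28)=1
Total tardiness = 1

1


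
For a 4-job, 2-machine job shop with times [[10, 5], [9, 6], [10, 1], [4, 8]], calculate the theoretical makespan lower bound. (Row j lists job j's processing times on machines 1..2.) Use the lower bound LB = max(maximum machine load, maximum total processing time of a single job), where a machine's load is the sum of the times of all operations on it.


Machine loads:
  Machine 1: 10 + 9 + 10 + 4 = 33
  Machine 2: 5 + 6 + 1 + 8 = 20
Max machine load = 33
Job totals:
  Job 1: 15
  Job 2: 15
  Job 3: 11
  Job 4: 12
Max job total = 15
Lower bound = max(33, 15) = 33

33


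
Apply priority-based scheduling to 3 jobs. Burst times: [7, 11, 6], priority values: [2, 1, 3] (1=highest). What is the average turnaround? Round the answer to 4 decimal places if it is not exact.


Sort by priority (ascending = highest first):
Order: [(1, 11), (2, 7), (3, 6)]
Completion times:
  Priority 1, burst=11, C=11
  Priority 2, burst=7, C=18
  Priority 3, burst=6, C=24
Average turnaround = 53/3 = 17.6667

17.6667


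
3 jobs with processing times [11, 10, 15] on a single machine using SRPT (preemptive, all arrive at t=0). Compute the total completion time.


Since all jobs arrive at t=0, SRPT equals SPT ordering.
SPT order: [10, 11, 15]
Completion times:
  Job 1: p=10, C=10
  Job 2: p=11, C=21
  Job 3: p=15, C=36
Total completion time = 10 + 21 + 36 = 67

67


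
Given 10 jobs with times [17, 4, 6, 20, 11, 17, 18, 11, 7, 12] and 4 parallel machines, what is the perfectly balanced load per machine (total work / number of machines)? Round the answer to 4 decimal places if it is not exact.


Total processing time = 17 + 4 + 6 + 20 + 11 + 17 + 18 + 11 + 7 + 12 = 123
Number of machines = 4
Ideal balanced load = 123 / 4 = 30.75

30.75


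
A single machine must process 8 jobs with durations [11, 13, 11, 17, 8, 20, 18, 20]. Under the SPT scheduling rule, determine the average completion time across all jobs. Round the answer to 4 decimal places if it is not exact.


Sort jobs by processing time (SPT order): [8, 11, 11, 13, 17, 18, 20, 20]
Compute completion times sequentially:
  Job 1: processing = 8, completes at 8
  Job 2: processing = 11, completes at 19
  Job 3: processing = 11, completes at 30
  Job 4: processing = 13, completes at 43
  Job 5: processing = 17, completes at 60
  Job 6: processing = 18, completes at 78
  Job 7: processing = 20, completes at 98
  Job 8: processing = 20, completes at 118
Sum of completion times = 454
Average completion time = 454/8 = 56.75

56.75


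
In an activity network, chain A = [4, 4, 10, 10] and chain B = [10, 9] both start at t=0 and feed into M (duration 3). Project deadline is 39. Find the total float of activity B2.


Forward pass: ES(B2) = sum of predecessors on chain B = 10
EF = ES + duration = 10 + 9 = 19
Backward pass: LF(M) = deadline = 39; LS(M) = 39 - 3 = 36
LF(B2) = LS(M) - sum(successors on chain B) = 36 - 0 = 36
LS = LF - duration = 36 - 9 = 27
Total float = LS - ES = 27 - 10 = 17

17


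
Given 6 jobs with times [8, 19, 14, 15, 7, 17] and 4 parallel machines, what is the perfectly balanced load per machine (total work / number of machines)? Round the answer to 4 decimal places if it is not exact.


Total processing time = 8 + 19 + 14 + 15 + 7 + 17 = 80
Number of machines = 4
Ideal balanced load = 80 / 4 = 20.0

20.0
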